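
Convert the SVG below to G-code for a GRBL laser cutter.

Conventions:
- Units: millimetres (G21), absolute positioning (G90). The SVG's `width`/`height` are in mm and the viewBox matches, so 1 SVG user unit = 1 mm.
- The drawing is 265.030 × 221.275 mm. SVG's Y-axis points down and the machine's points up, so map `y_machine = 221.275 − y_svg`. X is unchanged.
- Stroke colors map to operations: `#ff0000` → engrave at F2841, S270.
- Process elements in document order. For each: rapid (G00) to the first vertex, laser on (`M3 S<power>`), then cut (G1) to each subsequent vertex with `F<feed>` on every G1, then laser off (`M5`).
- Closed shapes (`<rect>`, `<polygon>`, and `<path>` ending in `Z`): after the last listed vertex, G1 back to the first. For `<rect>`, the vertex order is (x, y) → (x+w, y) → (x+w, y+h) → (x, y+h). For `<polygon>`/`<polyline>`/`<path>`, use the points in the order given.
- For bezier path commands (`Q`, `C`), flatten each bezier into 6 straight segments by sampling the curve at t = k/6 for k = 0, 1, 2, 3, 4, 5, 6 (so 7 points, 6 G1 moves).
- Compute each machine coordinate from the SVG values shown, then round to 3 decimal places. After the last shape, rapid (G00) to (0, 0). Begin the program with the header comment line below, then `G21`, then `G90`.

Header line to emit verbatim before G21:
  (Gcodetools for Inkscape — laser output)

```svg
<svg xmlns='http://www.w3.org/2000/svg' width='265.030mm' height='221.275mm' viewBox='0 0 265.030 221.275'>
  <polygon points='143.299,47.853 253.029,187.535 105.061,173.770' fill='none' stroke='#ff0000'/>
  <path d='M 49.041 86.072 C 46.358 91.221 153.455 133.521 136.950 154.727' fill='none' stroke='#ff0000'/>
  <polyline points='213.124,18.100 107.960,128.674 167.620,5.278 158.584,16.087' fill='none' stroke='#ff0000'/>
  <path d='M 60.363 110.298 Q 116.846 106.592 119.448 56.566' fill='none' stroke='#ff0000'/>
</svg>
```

(Gcodetools for Inkscape — laser output)
G21
G90
G00 X143.299 Y173.422
M3 S270
G1 X253.029 Y33.740 F2841
G1 X105.061 Y47.505 F2841
G1 X143.299 Y173.422 F2841
M5
G00 X49.041 Y135.203
M3 S270
G1 X55.767 Y129.802 F2841
G1 X74.308 Y119.828 F2841
G1 X98.179 Y106.897 F2841
G1 X120.898 Y92.628 F2841
G1 X135.983 Y78.639 F2841
G1 X136.950 Y66.548 F2841
M5
G00 X213.124 Y203.175
M3 S270
G1 X107.960 Y92.601 F2841
G1 X167.620 Y215.997 F2841
G1 X158.584 Y205.188 F2841
M5
G00 X60.363 Y110.977
M3 S270
G1 X77.694 Y113.499 F2841
G1 X92.032 Y118.594 F2841
G1 X103.376 Y126.263 F2841
G1 X111.727 Y136.505 F2841
G1 X117.084 Y149.320 F2841
G1 X119.448 Y164.709 F2841
M5
G00 X0.000 Y0.000

viewBox `0 0 265.030 221.275` with mm width/height → 1 unit = 1 mm. Flip: y_m = 221.275 − y_svg.

**Shape 1** — `<polygon>` closed polygon, stroke `#ff0000` → engrave (S270, F2841). Machine vertices: (143.299,173.422) → (253.029,33.740) → (105.061,47.505) → (143.299,173.422). Closed: final G1 returns to the first vertex.

**Shape 2** — `<path>` cubic bezier, stroke `#ff0000` → engrave (S270, F2841). Control points (SVG): P0=(49.041,86.072), P1=(46.358,91.221), P2=(153.455,133.521), P3=(136.950,154.727); sampled at t=k/6. Machine vertices: (49.041,135.203) → (55.767,129.802) → (74.308,119.828) → (98.179,106.897) → (120.898,92.628) → (135.983,78.639) → (136.950,66.548). Open path.

**Shape 3** — `<polyline>` open polyline, stroke `#ff0000` → engrave (S270, F2841). Machine vertices: (213.124,203.175) → (107.960,92.601) → (167.620,215.997) → (158.584,205.188). Open path.

**Shape 4** — `<path>` quadratic bezier, stroke `#ff0000` → engrave (S270, F2841). Control points (SVG): P0=(60.363,110.298), P1=(116.846,106.592), P2=(119.448,56.566); sampled at t=k/6. Machine vertices: (60.363,110.977) → (77.694,113.499) → (92.032,118.594) → (103.376,126.263) → (111.727,136.505) → (117.084,149.320) → (119.448,164.709). Open path.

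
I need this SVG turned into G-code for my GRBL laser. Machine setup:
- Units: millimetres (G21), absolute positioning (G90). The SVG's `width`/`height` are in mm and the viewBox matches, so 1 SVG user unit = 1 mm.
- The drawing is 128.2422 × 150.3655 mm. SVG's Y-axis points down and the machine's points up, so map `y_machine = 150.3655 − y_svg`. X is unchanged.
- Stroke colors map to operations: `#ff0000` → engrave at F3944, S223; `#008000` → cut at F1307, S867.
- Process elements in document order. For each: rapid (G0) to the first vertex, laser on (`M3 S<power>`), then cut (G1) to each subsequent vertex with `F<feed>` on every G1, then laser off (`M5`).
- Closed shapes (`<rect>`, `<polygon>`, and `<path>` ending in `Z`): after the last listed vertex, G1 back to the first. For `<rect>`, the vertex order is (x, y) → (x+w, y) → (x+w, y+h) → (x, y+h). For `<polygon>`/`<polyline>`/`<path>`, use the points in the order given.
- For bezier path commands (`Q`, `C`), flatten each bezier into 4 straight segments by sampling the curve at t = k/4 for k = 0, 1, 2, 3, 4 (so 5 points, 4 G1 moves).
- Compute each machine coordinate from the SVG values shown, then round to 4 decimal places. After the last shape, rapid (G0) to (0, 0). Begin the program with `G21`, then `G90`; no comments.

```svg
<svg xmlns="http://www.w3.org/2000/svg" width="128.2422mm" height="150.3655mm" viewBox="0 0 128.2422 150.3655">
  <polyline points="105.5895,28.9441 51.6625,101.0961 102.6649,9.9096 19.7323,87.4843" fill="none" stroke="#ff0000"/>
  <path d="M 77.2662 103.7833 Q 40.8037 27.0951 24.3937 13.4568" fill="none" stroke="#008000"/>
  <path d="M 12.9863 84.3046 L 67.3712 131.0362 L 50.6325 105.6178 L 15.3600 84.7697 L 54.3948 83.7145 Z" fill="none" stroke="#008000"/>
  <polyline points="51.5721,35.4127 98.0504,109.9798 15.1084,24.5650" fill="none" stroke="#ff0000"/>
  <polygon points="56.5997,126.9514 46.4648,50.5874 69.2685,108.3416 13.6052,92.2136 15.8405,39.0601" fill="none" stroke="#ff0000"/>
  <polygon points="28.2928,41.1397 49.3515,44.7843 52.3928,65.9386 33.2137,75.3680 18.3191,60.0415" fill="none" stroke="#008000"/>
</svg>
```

G21
G90
G0 X105.5895 Y121.4214
M3 S223
G1 X51.6625 Y49.2694 F3944
G1 X102.6649 Y140.4559 F3944
G1 X19.7323 Y62.8812 F3944
M5
G0 X77.2662 Y46.5822
M3 S867
G1 X60.2882 Y80.9857 F1307
G1 X45.8168 Y107.5079 F1307
G1 X33.8520 Y126.1489 F1307
G1 X24.3937 Y136.9087 F1307
M5
G0 X12.9863 Y66.0609
M3 S867
G1 X67.3712 Y19.3293 F1307
G1 X50.6325 Y44.7477 F1307
G1 X15.3600 Y65.5958 F1307
G1 X54.3948 Y66.6510 F1307
G1 X12.9863 Y66.0609 F1307
M5
G0 X51.5721 Y114.9528
M3 S223
G1 X98.0504 Y40.3857 F3944
G1 X15.1084 Y125.8005 F3944
M5
G0 X56.5997 Y23.4141
M3 S223
G1 X46.4648 Y99.7781 F3944
G1 X69.2685 Y42.0239 F3944
G1 X13.6052 Y58.1519 F3944
G1 X15.8405 Y111.3054 F3944
G1 X56.5997 Y23.4141 F3944
M5
G0 X28.2928 Y109.2258
M3 S867
G1 X49.3515 Y105.5812 F1307
G1 X52.3928 Y84.4269 F1307
G1 X33.2137 Y74.9975 F1307
G1 X18.3191 Y90.3240 F1307
G1 X28.2928 Y109.2258 F1307
M5
G0 X0.0000 Y0.0000

viewBox `0 0 128.2422 150.3655` with mm width/height → 1 unit = 1 mm. Flip: y_m = 150.3655 − y_svg.

**Shape 1** — `<polyline>` open polyline, stroke `#ff0000` → engrave (S223, F3944). Machine vertices: (105.5895,121.4214) → (51.6625,49.2694) → (102.6649,140.4559) → (19.7323,62.8812). Open path.

**Shape 2** — `<path>` quadratic bezier, stroke `#008000` → cut (S867, F1307). Control points (SVG): P0=(77.2662,103.7833), P1=(40.8037,27.0951), P2=(24.3937,13.4568); sampled at t=k/4. Machine vertices: (77.2662,46.5822) → (60.2882,80.9857) → (45.8168,107.5079) → (33.8520,126.1489) → (24.3937,136.9087). Open path.

**Shape 3** — `<path>` closed polygon, stroke `#008000` → cut (S867, F1307). Machine vertices: (12.9863,66.0609) → (67.3712,19.3293) → (50.6325,44.7477) → (15.3600,65.5958) → (54.3948,66.6510) → (12.9863,66.0609). Closed: final G1 returns to the first vertex.

**Shape 4** — `<polyline>` open polyline, stroke `#ff0000` → engrave (S223, F3944). Machine vertices: (51.5721,114.9528) → (98.0504,40.3857) → (15.1084,125.8005). Open path.

**Shape 5** — `<polygon>` closed polygon, stroke `#ff0000` → engrave (S223, F3944). Machine vertices: (56.5997,23.4141) → (46.4648,99.7781) → (69.2685,42.0239) → (13.6052,58.1519) → (15.8405,111.3054) → (56.5997,23.4141). Closed: final G1 returns to the first vertex.

**Shape 6** — `<polygon>` regular polygon, stroke `#008000` → cut (S867, F1307). Machine vertices: (28.2928,109.2258) → (49.3515,105.5812) → (52.3928,84.4269) → (33.2137,74.9975) → (18.3191,90.3240) → (28.2928,109.2258). Closed: final G1 returns to the first vertex.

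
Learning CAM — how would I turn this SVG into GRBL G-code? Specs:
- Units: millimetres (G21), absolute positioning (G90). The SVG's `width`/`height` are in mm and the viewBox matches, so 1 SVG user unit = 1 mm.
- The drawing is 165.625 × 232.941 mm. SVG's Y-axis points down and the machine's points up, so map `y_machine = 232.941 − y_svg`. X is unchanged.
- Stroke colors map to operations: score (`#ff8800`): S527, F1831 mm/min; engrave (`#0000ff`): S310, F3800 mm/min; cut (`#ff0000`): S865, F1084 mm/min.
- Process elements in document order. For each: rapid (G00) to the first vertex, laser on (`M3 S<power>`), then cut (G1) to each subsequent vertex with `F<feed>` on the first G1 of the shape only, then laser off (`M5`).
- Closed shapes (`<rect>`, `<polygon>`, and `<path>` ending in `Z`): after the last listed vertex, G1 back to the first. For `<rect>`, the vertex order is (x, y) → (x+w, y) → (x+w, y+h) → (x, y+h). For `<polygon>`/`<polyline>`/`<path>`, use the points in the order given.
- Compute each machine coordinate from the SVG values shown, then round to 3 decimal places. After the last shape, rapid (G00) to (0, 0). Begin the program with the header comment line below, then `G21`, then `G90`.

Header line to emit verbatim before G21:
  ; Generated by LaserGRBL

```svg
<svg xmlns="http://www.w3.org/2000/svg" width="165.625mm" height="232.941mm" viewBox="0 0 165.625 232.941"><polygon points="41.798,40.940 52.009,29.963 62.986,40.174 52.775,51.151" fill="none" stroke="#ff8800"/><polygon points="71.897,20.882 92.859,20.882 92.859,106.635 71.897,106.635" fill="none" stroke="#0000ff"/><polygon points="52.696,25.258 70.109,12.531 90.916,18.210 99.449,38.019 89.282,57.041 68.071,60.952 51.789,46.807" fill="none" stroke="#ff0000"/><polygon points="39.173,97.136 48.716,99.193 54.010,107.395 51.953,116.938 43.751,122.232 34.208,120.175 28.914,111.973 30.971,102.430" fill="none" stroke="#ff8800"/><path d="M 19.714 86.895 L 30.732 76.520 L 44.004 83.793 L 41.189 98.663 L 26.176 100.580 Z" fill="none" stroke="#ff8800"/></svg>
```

Since the viewBox matches the mm dimensions, user units are millimetres directly. The only transform is the Y-flip y_m = 232.941 − y_svg.

Shape 1 is a regular polygon drawn with `<polygon>`. Its stroke #ff8800 means score at S527, F1831. After flipping Y the toolpath is (41.798,192.001) → (52.009,202.978) → (62.986,192.767) → (52.775,181.790) → (41.798,192.001), returning to the start.

Shape 2 is a rectangle drawn with `<polygon>`. Its stroke #0000ff means engrave at S310, F3800. After flipping Y the toolpath is (71.897,212.059) → (92.859,212.059) → (92.859,126.306) → (71.897,126.306) → (71.897,212.059), returning to the start.

Shape 3 is a regular polygon drawn with `<polygon>`. Its stroke #ff0000 means cut at S865, F1084. After flipping Y the toolpath is (52.696,207.683) → (70.109,220.410) → (90.916,214.731) → (99.449,194.922) → (89.282,175.900) → (68.071,171.989) → (51.789,186.134) → (52.696,207.683), returning to the start.

Shape 4 is a regular polygon drawn with `<polygon>`. Its stroke #ff8800 means score at S527, F1831. After flipping Y the toolpath is (39.173,135.805) → (48.716,133.748) → (54.010,125.546) → (51.953,116.003) → (43.751,110.709) → (34.208,112.766) → (28.914,120.968) → (30.971,130.511) → (39.173,135.805), returning to the start.

Shape 5 is a regular polygon drawn with `<path>`. Its stroke #ff8800 means score at S527, F1831. After flipping Y the toolpath is (19.714,146.046) → (30.732,156.421) → (44.004,149.148) → (41.189,134.278) → (26.176,132.361) → (19.714,146.046), returning to the start.

; Generated by LaserGRBL
G21
G90
G00 X41.798 Y192.001
M3 S527
G1 X52.009 Y202.978 F1831
G1 X62.986 Y192.767
G1 X52.775 Y181.790
G1 X41.798 Y192.001
M5
G00 X71.897 Y212.059
M3 S310
G1 X92.859 Y212.059 F3800
G1 X92.859 Y126.306
G1 X71.897 Y126.306
G1 X71.897 Y212.059
M5
G00 X52.696 Y207.683
M3 S865
G1 X70.109 Y220.410 F1084
G1 X90.916 Y214.731
G1 X99.449 Y194.922
G1 X89.282 Y175.900
G1 X68.071 Y171.989
G1 X51.789 Y186.134
G1 X52.696 Y207.683
M5
G00 X39.173 Y135.805
M3 S527
G1 X48.716 Y133.748 F1831
G1 X54.010 Y125.546
G1 X51.953 Y116.003
G1 X43.751 Y110.709
G1 X34.208 Y112.766
G1 X28.914 Y120.968
G1 X30.971 Y130.511
G1 X39.173 Y135.805
M5
G00 X19.714 Y146.046
M3 S527
G1 X30.732 Y156.421 F1831
G1 X44.004 Y149.148
G1 X41.189 Y134.278
G1 X26.176 Y132.361
G1 X19.714 Y146.046
M5
G00 X0.000 Y0.000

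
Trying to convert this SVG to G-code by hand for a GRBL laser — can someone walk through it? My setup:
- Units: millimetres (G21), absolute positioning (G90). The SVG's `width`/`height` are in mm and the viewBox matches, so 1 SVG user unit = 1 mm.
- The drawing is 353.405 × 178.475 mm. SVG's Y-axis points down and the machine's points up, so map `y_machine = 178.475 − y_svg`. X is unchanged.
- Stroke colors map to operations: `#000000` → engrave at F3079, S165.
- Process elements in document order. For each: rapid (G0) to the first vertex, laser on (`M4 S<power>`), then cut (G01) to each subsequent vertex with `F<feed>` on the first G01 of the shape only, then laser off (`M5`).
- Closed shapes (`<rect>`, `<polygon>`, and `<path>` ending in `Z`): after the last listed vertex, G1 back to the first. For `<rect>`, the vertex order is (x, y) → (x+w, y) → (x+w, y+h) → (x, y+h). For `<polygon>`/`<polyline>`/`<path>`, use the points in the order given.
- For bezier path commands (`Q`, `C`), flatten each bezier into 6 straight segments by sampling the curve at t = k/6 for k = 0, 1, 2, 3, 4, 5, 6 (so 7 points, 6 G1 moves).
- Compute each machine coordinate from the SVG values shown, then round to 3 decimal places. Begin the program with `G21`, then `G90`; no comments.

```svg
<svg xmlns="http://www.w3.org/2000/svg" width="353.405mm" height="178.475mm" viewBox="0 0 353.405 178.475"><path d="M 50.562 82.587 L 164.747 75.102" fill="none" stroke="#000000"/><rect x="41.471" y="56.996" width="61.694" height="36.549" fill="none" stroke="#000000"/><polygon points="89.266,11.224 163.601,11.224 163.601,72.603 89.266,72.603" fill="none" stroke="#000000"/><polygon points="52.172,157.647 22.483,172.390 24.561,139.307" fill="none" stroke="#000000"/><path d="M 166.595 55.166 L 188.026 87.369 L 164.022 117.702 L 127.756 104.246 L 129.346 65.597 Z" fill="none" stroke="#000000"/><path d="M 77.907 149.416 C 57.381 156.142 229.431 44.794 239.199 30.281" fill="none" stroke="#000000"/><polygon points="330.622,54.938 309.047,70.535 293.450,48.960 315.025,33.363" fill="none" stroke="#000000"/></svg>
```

G21
G90
G0 X50.562 Y95.888
M4 S165
G01 X164.747 Y103.373 F3079
M5
G0 X41.471 Y121.479
M4 S165
G01 X103.165 Y121.479 F3079
G01 X103.165 Y84.930
G01 X41.471 Y84.930
G01 X41.471 Y121.479
M5
G0 X89.266 Y167.251
M4 S165
G01 X163.601 Y167.251 F3079
G01 X163.601 Y105.872
G01 X89.266 Y105.872
G01 X89.266 Y167.251
M5
G0 X52.172 Y20.828
M4 S165
G01 X22.483 Y6.085 F3079
G01 X24.561 Y39.168
G01 X52.172 Y20.828
M5
G0 X166.595 Y123.309
M4 S165
G01 X188.026 Y91.106 F3079
G01 X164.022 Y60.773
G01 X127.756 Y74.229
G01 X129.346 Y112.878
G01 X166.595 Y123.309
M5
G0 X77.907 Y29.059
M4 S165
G01 X82.049 Y34.541 F3079
G01 X108.430 Y53.731
G01 X147.193 Y80.662
G01 X188.480 Y109.362
G01 X222.434 Y133.863
G01 X239.199 Y148.194
M5
G0 X330.622 Y123.537
M4 S165
G01 X309.047 Y107.940 F3079
G01 X293.450 Y129.515
G01 X315.025 Y145.112
G01 X330.622 Y123.537
M5

Since the viewBox matches the mm dimensions, user units are millimetres directly. The only transform is the Y-flip y_m = 178.475 − y_svg.

Shape 1 is a line segment drawn with `<path>`. Its stroke #000000 means engrave at S165, F3079. After flipping Y the toolpath is (50.562,95.888) → (164.747,103.373).

Shape 2 is a rectangle drawn with `<rect>`. Its stroke #000000 means engrave at S165, F3079. After flipping Y the toolpath is (41.471,121.479) → (103.165,121.479) → (103.165,84.930) → (41.471,84.930) → (41.471,121.479), returning to the start.

Shape 3 is a rectangle drawn with `<polygon>`. Its stroke #000000 means engrave at S165, F3079. After flipping Y the toolpath is (89.266,167.251) → (163.601,167.251) → (163.601,105.872) → (89.266,105.872) → (89.266,167.251), returning to the start.

Shape 4 is a regular polygon drawn with `<polygon>`. Its stroke #000000 means engrave at S165, F3079. After flipping Y the toolpath is (52.172,20.828) → (22.483,6.085) → (24.561,39.168) → (52.172,20.828), returning to the start.

Shape 5 is a regular polygon drawn with `<path>`. Its stroke #000000 means engrave at S165, F3079. After flipping Y the toolpath is (166.595,123.309) → (188.026,91.106) → (164.022,60.773) → (127.756,74.229) → (129.346,112.878) → (166.595,123.309), returning to the start.

Shape 6 is a cubic bezier drawn with `<path>`. Its stroke #000000 means engrave at S165, F3079. After flipping Y the toolpath is (77.907,29.059) → (82.049,34.541) → (108.430,53.731) → (147.193,80.662) → (188.480,109.362) → (222.434,133.863) → (239.199,148.194).

Shape 7 is a regular polygon drawn with `<polygon>`. Its stroke #000000 means engrave at S165, F3079. After flipping Y the toolpath is (330.622,123.537) → (309.047,107.940) → (293.450,129.515) → (315.025,145.112) → (330.622,123.537), returning to the start.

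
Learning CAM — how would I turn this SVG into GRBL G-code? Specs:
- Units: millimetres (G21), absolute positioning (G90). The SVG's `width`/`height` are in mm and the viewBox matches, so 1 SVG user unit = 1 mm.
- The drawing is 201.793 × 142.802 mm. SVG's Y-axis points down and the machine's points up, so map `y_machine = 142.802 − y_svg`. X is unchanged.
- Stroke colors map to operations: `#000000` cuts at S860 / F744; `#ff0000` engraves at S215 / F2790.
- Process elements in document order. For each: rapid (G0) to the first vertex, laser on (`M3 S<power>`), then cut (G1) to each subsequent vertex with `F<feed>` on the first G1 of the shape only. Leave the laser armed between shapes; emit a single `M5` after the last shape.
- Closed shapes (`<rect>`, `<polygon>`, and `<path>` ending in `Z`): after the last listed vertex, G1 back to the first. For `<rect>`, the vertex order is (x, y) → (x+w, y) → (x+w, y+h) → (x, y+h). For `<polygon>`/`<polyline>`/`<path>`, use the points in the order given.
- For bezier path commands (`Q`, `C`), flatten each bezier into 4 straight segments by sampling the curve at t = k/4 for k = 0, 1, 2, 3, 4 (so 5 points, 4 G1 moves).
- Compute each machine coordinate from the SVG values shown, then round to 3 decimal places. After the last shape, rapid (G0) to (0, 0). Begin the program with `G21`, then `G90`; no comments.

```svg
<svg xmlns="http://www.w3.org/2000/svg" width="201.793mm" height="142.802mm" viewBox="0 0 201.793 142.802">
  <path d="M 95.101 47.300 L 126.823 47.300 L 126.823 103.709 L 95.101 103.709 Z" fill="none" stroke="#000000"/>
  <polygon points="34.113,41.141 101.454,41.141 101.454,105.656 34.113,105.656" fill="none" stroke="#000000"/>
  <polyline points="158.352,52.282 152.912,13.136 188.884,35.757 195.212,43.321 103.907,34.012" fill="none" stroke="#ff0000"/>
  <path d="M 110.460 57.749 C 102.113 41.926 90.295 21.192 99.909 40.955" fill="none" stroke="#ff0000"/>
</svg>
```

G21
G90
G0 X95.101 Y95.502
M3 S860
G1 X126.823 Y95.502 F744
G1 X126.823 Y39.093
G1 X95.101 Y39.093
G1 X95.101 Y95.502
G0 X34.113 Y101.661
M3 S860
G1 X101.454 Y101.661 F744
G1 X101.454 Y37.146
G1 X34.113 Y37.146
G1 X34.113 Y101.661
G0 X158.352 Y90.520
M3 S215
G1 X152.912 Y129.666 F2790
G1 X188.884 Y107.045
G1 X195.212 Y99.481
G1 X103.907 Y108.790
G0 X110.460 Y85.053
M3 S215
G1 X103.938 Y97.132 F2790
G1 X98.449 Y106.795
G1 X96.328 Y109.786
G1 X99.909 Y101.847
M5
G0 X0.000 Y0.000

Since the viewBox matches the mm dimensions, user units are millimetres directly. The only transform is the Y-flip y_m = 142.802 − y_svg.

Shape 1 is a rectangle drawn with `<path>`. Its stroke #000000 means cut at S860, F744. After flipping Y the toolpath is (95.101,95.502) → (126.823,95.502) → (126.823,39.093) → (95.101,39.093) → (95.101,95.502), returning to the start.

Shape 2 is a rectangle drawn with `<polygon>`. Its stroke #000000 means cut at S860, F744. After flipping Y the toolpath is (34.113,101.661) → (101.454,101.661) → (101.454,37.146) → (34.113,37.146) → (34.113,101.661), returning to the start.

Shape 3 is a open polyline drawn with `<polyline>`. Its stroke #ff0000 means engrave at S215, F2790. After flipping Y the toolpath is (158.352,90.520) → (152.912,129.666) → (188.884,107.045) → (195.212,99.481) → (103.907,108.790).

Shape 4 is a cubic bezier drawn with `<path>`. Its stroke #ff0000 means engrave at S215, F2790. After flipping Y the toolpath is (110.460,85.053) → (103.938,97.132) → (98.449,106.795) → (96.328,109.786) → (99.909,101.847).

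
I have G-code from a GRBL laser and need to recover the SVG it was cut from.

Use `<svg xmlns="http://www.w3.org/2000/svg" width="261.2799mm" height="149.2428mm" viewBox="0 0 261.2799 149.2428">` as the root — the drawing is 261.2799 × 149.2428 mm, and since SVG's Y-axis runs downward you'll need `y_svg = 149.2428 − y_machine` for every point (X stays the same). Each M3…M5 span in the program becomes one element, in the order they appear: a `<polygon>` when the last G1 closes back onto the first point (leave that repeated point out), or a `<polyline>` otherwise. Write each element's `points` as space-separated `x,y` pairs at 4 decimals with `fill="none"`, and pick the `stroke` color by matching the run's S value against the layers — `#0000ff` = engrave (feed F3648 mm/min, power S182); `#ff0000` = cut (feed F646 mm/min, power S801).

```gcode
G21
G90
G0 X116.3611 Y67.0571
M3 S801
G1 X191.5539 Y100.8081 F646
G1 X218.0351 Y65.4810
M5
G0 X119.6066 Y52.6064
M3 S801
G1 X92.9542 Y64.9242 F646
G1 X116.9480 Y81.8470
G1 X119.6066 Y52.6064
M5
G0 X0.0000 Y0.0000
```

<svg xmlns="http://www.w3.org/2000/svg" width="261.2799mm" height="149.2428mm" viewBox="0 0 261.2799 149.2428">
  <polyline points="116.3611,82.1857 191.5539,48.4347 218.0351,83.7618" fill="none" stroke="#ff0000"/>
  <polygon points="119.6066,96.6364 92.9542,84.3186 116.9480,67.3958" fill="none" stroke="#ff0000"/>
</svg>

y_svg = 149.2428 − y_m. Every run uses S801, so all elements get stroke `#ff0000` (cut).

[1] open run; points: 116.3611,82.1857 191.5539,48.4347 218.0351,83.7618

[2] closed run; points: 119.6066,96.6364 92.9542,84.3186 116.9480,67.3958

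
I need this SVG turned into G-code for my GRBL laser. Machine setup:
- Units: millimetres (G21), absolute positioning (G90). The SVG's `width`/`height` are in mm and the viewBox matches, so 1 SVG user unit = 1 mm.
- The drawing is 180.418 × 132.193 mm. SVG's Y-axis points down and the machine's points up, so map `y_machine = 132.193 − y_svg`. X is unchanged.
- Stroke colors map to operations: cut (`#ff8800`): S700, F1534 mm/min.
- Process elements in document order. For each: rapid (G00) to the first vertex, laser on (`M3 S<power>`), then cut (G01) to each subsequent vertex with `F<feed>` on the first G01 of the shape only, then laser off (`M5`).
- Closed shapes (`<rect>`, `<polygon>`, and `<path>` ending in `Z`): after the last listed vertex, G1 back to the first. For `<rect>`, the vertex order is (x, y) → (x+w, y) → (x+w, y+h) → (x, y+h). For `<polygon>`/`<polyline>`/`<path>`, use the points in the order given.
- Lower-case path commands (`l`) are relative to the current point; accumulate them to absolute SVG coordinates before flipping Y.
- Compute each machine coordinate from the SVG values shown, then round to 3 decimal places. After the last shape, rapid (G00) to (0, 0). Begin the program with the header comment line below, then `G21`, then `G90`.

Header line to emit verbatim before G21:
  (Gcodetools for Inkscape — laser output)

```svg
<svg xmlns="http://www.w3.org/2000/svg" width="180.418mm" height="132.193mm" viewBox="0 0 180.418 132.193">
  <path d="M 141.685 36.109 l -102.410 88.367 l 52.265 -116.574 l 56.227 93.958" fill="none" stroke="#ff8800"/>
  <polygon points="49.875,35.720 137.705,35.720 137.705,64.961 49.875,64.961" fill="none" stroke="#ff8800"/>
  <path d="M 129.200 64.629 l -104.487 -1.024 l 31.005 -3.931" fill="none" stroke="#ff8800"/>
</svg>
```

(Gcodetools for Inkscape — laser output)
G21
G90
G00 X141.685 Y96.084
M3 S700
G01 X39.275 Y7.717 F1534
G01 X91.540 Y124.291
G01 X147.767 Y30.333
M5
G00 X49.875 Y96.473
M3 S700
G01 X137.705 Y96.473 F1534
G01 X137.705 Y67.232
G01 X49.875 Y67.232
G01 X49.875 Y96.473
M5
G00 X129.200 Y67.564
M3 S700
G01 X24.713 Y68.588 F1534
G01 X55.718 Y72.519
M5
G00 X0.000 Y0.000

viewBox `0 0 180.418 132.193` with mm width/height → 1 unit = 1 mm. Flip: y_m = 132.193 − y_svg.

**Shape 1** — `<path>` open polyline, stroke `#ff8800` → cut (S700, F1534). Machine vertices: (141.685,96.084) → (39.275,7.717) → (91.540,124.291) → (147.767,30.333). Open path.

**Shape 2** — `<polygon>` rectangle, stroke `#ff8800` → cut (S700, F1534). Machine vertices: (49.875,96.473) → (137.705,96.473) → (137.705,67.232) → (49.875,67.232) → (49.875,96.473). Closed: final G1 returns to the first vertex.

**Shape 3** — `<path>` open polyline, stroke `#ff8800` → cut (S700, F1534). Machine vertices: (129.200,67.564) → (24.713,68.588) → (55.718,72.519). Open path.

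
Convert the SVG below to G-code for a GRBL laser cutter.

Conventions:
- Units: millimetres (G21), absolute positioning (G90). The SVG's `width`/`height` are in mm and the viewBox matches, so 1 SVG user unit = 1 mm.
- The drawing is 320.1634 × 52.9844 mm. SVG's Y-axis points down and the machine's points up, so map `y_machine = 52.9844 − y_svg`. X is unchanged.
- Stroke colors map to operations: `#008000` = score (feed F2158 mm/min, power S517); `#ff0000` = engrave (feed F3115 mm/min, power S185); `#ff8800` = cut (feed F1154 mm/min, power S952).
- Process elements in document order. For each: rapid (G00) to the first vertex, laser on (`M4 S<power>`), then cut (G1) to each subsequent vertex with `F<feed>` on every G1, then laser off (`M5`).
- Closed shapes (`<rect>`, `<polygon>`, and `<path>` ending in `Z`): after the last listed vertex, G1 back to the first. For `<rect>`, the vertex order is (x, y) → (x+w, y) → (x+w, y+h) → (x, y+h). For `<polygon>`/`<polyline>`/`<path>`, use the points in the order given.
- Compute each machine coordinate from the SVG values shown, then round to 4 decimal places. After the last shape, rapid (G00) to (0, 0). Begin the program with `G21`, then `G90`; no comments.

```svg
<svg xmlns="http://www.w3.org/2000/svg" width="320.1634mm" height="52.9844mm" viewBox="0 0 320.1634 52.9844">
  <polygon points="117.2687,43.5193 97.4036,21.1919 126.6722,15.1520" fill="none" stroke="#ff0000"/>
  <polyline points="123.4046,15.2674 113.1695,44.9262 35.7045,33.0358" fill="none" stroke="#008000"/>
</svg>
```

viewBox `0 0 320.1634 52.9844` with mm width/height → 1 unit = 1 mm. Flip: y_m = 52.9844 − y_svg.

**Shape 1** — `<polygon>` regular polygon, stroke `#ff0000` → engrave (S185, F3115). Machine vertices: (117.2687,9.4651) → (97.4036,31.7925) → (126.6722,37.8324) → (117.2687,9.4651). Closed: final G1 returns to the first vertex.

**Shape 2** — `<polyline>` open polyline, stroke `#008000` → score (S517, F2158). Machine vertices: (123.4046,37.7170) → (113.1695,8.0582) → (35.7045,19.9486). Open path.

G21
G90
G00 X117.2687 Y9.4651
M4 S185
G1 X97.4036 Y31.7925 F3115
G1 X126.6722 Y37.8324 F3115
G1 X117.2687 Y9.4651 F3115
M5
G00 X123.4046 Y37.7170
M4 S517
G1 X113.1695 Y8.0582 F2158
G1 X35.7045 Y19.9486 F2158
M5
G00 X0.0000 Y0.0000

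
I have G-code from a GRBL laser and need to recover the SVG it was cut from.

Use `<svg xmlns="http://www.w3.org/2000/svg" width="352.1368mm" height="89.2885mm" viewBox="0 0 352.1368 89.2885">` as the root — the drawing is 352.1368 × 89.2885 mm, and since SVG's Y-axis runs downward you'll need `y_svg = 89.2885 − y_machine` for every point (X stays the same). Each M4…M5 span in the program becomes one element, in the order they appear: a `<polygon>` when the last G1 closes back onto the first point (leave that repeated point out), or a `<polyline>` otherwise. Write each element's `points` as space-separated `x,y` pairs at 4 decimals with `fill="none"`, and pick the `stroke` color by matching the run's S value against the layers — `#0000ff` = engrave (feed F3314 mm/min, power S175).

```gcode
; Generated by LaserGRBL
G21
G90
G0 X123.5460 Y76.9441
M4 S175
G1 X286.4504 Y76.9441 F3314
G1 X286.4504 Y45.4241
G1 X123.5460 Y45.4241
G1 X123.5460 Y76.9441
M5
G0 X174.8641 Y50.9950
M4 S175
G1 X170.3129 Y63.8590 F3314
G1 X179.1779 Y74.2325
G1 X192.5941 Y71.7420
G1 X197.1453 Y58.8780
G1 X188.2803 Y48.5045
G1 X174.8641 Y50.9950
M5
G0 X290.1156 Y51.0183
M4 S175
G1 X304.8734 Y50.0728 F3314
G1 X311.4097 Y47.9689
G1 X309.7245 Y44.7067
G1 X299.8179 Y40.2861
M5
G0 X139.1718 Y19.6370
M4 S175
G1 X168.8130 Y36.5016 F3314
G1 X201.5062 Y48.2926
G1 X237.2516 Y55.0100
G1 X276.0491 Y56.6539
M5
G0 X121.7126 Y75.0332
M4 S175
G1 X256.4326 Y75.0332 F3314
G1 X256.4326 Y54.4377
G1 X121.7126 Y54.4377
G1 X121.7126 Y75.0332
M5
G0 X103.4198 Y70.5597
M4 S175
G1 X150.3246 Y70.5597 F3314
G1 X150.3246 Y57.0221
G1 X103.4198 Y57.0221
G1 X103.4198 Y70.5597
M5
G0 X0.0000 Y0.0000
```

<svg xmlns="http://www.w3.org/2000/svg" width="352.1368mm" height="89.2885mm" viewBox="0 0 352.1368 89.2885">
  <polygon points="123.5460,12.3444 286.4504,12.3444 286.4504,43.8644 123.5460,43.8644" fill="none" stroke="#0000ff"/>
  <polygon points="174.8641,38.2935 170.3129,25.4295 179.1779,15.0560 192.5941,17.5465 197.1453,30.4105 188.2803,40.7840" fill="none" stroke="#0000ff"/>
  <polyline points="290.1156,38.2702 304.8734,39.2157 311.4097,41.3196 309.7245,44.5818 299.8179,49.0024" fill="none" stroke="#0000ff"/>
  <polyline points="139.1718,69.6515 168.8130,52.7869 201.5062,40.9959 237.2516,34.2785 276.0491,32.6346" fill="none" stroke="#0000ff"/>
  <polygon points="121.7126,14.2553 256.4326,14.2553 256.4326,34.8508 121.7126,34.8508" fill="none" stroke="#0000ff"/>
  <polygon points="103.4198,18.7288 150.3246,18.7288 150.3246,32.2664 103.4198,32.2664" fill="none" stroke="#0000ff"/>
</svg>

Machine Y-up, SVG Y-down with viewBox height 89.2885, so y_svg = 89.2885 − y_machine; X carries over. Every run uses S175, so all elements get stroke `#0000ff` (engrave).

Run 1: The run returns to its start, so emit a `<polygon>` with points (Y-flipped): 123.5460,12.3444 286.4504,12.3444 286.4504,43.8644 123.5460,43.8644.

Run 2: The run returns to its start, so emit a `<polygon>` with points (Y-flipped): 174.8641,38.2935 170.3129,25.4295 179.1779,15.0560 192.5941,17.5465 197.1453,30.4105 188.2803,40.7840.

Run 3: The run is open, so emit a `<polyline>` with points (Y-flipped): 290.1156,38.2702 304.8734,39.2157 311.4097,41.3196 309.7245,44.5818 299.8179,49.0024.

Run 4: The run is open, so emit a `<polyline>` with points (Y-flipped): 139.1718,69.6515 168.8130,52.7869 201.5062,40.9959 237.2516,34.2785 276.0491,32.6346.

Run 5: The run returns to its start, so emit a `<polygon>` with points (Y-flipped): 121.7126,14.2553 256.4326,14.2553 256.4326,34.8508 121.7126,34.8508.

Run 6: The run returns to its start, so emit a `<polygon>` with points (Y-flipped): 103.4198,18.7288 150.3246,18.7288 150.3246,32.2664 103.4198,32.2664.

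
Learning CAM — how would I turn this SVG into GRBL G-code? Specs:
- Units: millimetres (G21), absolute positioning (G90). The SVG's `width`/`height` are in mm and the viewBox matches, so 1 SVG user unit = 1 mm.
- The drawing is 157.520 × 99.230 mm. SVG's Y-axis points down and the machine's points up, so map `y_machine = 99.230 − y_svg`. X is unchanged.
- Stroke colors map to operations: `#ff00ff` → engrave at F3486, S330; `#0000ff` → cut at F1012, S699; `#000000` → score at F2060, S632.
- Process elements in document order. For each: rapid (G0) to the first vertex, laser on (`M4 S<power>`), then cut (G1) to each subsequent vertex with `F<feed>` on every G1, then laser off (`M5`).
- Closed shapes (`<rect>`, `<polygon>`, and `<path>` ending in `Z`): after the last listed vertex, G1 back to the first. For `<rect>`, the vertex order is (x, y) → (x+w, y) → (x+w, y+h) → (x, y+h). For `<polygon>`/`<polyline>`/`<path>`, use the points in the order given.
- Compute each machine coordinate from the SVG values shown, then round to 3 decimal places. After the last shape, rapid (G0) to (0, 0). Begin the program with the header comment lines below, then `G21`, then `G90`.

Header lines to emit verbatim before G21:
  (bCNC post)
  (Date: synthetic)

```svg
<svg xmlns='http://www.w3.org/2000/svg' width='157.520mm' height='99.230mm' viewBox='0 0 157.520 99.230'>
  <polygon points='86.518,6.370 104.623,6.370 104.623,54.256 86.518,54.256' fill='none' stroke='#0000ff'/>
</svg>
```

(bCNC post)
(Date: synthetic)
G21
G90
G0 X86.518 Y92.860
M4 S699
G1 X104.623 Y92.860 F1012
G1 X104.623 Y44.974 F1012
G1 X86.518 Y44.974 F1012
G1 X86.518 Y92.860 F1012
M5
G0 X0.000 Y0.000

viewBox `0 0 157.520 99.230` with mm width/height → 1 unit = 1 mm. Flip: y_m = 99.230 − y_svg.

**Shape 1** — `<polygon>` rectangle, stroke `#0000ff` → cut (S699, F1012). Machine vertices: (86.518,92.860) → (104.623,92.860) → (104.623,44.974) → (86.518,44.974) → (86.518,92.860). Closed: final G1 returns to the first vertex.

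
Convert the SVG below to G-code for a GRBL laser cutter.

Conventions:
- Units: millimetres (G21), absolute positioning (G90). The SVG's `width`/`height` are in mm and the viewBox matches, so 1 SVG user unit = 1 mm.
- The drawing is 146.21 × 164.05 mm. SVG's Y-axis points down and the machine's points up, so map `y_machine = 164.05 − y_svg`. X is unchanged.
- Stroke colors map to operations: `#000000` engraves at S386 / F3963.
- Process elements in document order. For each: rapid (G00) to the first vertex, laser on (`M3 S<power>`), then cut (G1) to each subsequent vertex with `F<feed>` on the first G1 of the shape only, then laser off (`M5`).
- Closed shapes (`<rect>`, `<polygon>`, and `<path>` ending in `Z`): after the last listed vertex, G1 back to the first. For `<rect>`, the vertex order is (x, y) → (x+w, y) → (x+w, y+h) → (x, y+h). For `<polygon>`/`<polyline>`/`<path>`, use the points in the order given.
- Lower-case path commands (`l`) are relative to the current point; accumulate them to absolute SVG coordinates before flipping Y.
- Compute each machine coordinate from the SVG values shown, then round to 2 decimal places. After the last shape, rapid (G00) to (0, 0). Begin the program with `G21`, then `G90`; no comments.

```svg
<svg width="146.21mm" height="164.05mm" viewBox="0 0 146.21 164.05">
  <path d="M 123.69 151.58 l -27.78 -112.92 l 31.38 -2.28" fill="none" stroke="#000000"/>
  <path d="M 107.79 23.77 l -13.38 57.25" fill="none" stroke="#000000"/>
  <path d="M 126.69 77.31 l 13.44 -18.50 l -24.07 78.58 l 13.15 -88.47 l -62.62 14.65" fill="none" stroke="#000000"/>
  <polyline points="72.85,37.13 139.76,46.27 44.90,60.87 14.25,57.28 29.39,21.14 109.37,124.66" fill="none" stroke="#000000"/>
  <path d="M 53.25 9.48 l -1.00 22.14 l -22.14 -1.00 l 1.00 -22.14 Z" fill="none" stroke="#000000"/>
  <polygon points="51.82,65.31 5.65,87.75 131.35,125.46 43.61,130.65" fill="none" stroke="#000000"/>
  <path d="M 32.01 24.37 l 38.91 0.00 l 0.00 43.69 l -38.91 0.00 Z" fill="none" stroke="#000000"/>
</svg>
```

G21
G90
G00 X123.69 Y12.47
M3 S386
G1 X95.91 Y125.39 F3963
G1 X127.29 Y127.67
M5
G00 X107.79 Y140.28
M3 S386
G1 X94.41 Y83.03 F3963
M5
G00 X126.69 Y86.74
M3 S386
G1 X140.13 Y105.24 F3963
G1 X116.06 Y26.66
G1 X129.21 Y115.13
G1 X66.59 Y100.48
M5
G00 X72.85 Y126.92
M3 S386
G1 X139.76 Y117.78 F3963
G1 X44.90 Y103.18
G1 X14.25 Y106.77
G1 X29.39 Y142.91
G1 X109.37 Y39.39
M5
G00 X53.25 Y154.57
M3 S386
G1 X52.25 Y132.43 F3963
G1 X30.11 Y133.43
G1 X31.11 Y155.57
G1 X53.25 Y154.57
M5
G00 X51.82 Y98.74
M3 S386
G1 X5.65 Y76.30 F3963
G1 X131.35 Y38.59
G1 X43.61 Y33.40
G1 X51.82 Y98.74
M5
G00 X32.01 Y139.68
M3 S386
G1 X70.92 Y139.68 F3963
G1 X70.92 Y95.99
G1 X32.01 Y95.99
G1 X32.01 Y139.68
M5
G00 X0.00 Y0.00

viewBox `0 0 146.21 164.05` with mm width/height → 1 unit = 1 mm. Flip: y_m = 164.05 − y_svg.

**Shape 1** — `<path>` open polyline, stroke `#000000` → engrave (S386, F3963). Machine vertices: (123.69,12.47) → (95.91,125.39) → (127.29,127.67). Open path.

**Shape 2** — `<path>` line segment, stroke `#000000` → engrave (S386, F3963). Machine vertices: (107.79,140.28) → (94.41,83.03). Open path.

**Shape 3** — `<path>` open polyline, stroke `#000000` → engrave (S386, F3963). Machine vertices: (126.69,86.74) → (140.13,105.24) → (116.06,26.66) → (129.21,115.13) → (66.59,100.48). Open path.

**Shape 4** — `<polyline>` open polyline, stroke `#000000` → engrave (S386, F3963). Machine vertices: (72.85,126.92) → (139.76,117.78) → (44.90,103.18) → (14.25,106.77) → (29.39,142.91) → (109.37,39.39). Open path.

**Shape 5** — `<path>` regular polygon, stroke `#000000` → engrave (S386, F3963). Machine vertices: (53.25,154.57) → (52.25,132.43) → (30.11,133.43) → (31.11,155.57) → (53.25,154.57). Closed: final G1 returns to the first vertex.

**Shape 6** — `<polygon>` closed polygon, stroke `#000000` → engrave (S386, F3963). Machine vertices: (51.82,98.74) → (5.65,76.30) → (131.35,38.59) → (43.61,33.40) → (51.82,98.74). Closed: final G1 returns to the first vertex.

**Shape 7** — `<path>` rectangle, stroke `#000000` → engrave (S386, F3963). Machine vertices: (32.01,139.68) → (70.92,139.68) → (70.92,95.99) → (32.01,95.99) → (32.01,139.68). Closed: final G1 returns to the first vertex.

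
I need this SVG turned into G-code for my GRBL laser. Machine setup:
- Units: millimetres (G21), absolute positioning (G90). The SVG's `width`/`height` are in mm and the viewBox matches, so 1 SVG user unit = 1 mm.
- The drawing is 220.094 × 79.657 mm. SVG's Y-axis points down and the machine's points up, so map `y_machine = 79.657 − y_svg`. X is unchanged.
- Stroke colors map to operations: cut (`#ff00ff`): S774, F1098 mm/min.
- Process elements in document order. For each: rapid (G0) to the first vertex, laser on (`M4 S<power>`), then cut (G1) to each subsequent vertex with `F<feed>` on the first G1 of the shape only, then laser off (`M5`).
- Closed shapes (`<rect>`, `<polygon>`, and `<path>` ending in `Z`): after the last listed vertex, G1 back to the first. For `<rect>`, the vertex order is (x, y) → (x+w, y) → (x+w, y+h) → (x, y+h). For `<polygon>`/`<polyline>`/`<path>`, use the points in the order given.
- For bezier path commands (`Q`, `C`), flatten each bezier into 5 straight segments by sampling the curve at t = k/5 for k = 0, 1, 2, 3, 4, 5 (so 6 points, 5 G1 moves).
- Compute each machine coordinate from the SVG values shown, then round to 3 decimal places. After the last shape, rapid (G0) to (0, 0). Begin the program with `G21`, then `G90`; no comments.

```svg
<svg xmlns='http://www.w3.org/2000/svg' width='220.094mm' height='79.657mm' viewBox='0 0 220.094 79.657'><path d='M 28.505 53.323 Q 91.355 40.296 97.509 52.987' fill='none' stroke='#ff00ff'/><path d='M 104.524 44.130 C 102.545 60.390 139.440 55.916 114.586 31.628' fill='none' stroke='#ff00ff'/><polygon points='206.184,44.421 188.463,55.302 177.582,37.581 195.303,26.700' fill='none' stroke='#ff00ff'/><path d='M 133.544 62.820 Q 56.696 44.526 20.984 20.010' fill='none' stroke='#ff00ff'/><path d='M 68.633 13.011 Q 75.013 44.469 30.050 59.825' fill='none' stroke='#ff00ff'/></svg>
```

G21
G90
G0 X28.505 Y26.334
M4 S774
G1 X51.377 Y30.516 F1098
G1 X69.714 Y32.641
G1 X83.514 Y32.708
G1 X92.780 Y30.718
G1 X97.509 Y26.670
M5
G0 X104.524 Y35.527
M4 S774
G1 X107.196 Y28.252 F1098
G1 X114.369 Y25.908
G1 X121.211 Y28.453
G1 X122.894 Y35.841
G1 X114.586 Y48.029
M5
G0 X206.184 Y35.236
M4 S774
G1 X188.463 Y24.355 F1098
G1 X177.582 Y42.076
G1 X195.303 Y52.957
G1 X206.184 Y35.236
M5
G0 X133.544 Y16.837
M4 S774
G1 X104.450 Y24.403 F1098
G1 X78.647 Y32.468
G1 X56.135 Y41.030
G1 X36.914 Y50.089
G1 X20.984 Y59.647
M5
G0 X68.633 Y66.646
M4 S774
G1 X69.131 Y54.707 F1098
G1 X65.522 Y44.056
G1 X57.806 Y34.693
G1 X45.981 Y26.618
G1 X30.050 Y19.832
M5
G0 X0.000 Y0.000

1 u = 1 mm; y_m = 79.657 − y.

[1] `<path>` quadratic bezier, #ff00ff→cut S774 F1098: (28.505,26.334) → (51.377,30.516) → (69.714,32.641) → (83.514,32.708) → (92.780,30.718) → (97.509,26.670)

[2] `<path>` cubic bezier, #ff00ff→cut S774 F1098: (104.524,35.527) → (107.196,28.252) → (114.369,25.908) → (121.211,28.453) → (122.894,35.841) → (114.586,48.029)

[3] `<polygon>` regular polygon, #ff00ff→cut S774 F1098: (206.184,35.236) → (188.463,24.355) → (177.582,42.076) → (195.303,52.957) → (206.184,35.236) (closed)

[4] `<path>` quadratic bezier, #ff00ff→cut S774 F1098: (133.544,16.837) → (104.450,24.403) → (78.647,32.468) → (56.135,41.030) → (36.914,50.089) → (20.984,59.647)

[5] `<path>` quadratic bezier, #ff00ff→cut S774 F1098: (68.633,66.646) → (69.131,54.707) → (65.522,44.056) → (57.806,34.693) → (45.981,26.618) → (30.050,19.832)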